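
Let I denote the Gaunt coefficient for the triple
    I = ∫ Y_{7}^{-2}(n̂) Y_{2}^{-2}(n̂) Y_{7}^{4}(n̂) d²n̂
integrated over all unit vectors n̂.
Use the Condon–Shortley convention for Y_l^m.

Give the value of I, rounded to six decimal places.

-0.163963

Checks pass: Σm=0; 16 even; l₃=7∈[5,9].
(2·7+1)(2·2+1)(2·7+1) = 1125
Δ: 2! 12! 2! / 17! → 1/185640
sum: t=0:+1/2419200 t=1:−1/518400 t=2:+1/2419200 = -1/907200
3j²(7 2 7; 0 0 0) = Δ·Π!·Σ² = 56/3315  (sign +1)
sum: t=0:+1/8709120 = 1/8709120
3j²(7 2 7; -2 -2 4) = Δ·Π!·Σ² = 55/3094  (sign -1)
combine: 4πI² = 1125·56/3315·55/3094 = 16500/48841
take √, sign -1: I = -0.16396259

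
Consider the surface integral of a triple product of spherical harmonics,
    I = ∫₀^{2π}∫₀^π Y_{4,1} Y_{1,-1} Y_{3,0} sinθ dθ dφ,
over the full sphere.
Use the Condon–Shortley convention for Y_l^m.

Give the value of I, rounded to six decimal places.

Rules hold: Σm=0, L=8 even, 3≤3≤5.
N = 9·3·7 = 189
Δ = 2!·6!·0!/9! = 1/252
Racah Σ t=1..1: t=1:−1/36 = -1/36
⇒ 3j(4 1 3; 0 0 0)² = 4/63, sgn +1
Racah Σ t=0..0: t=0:+1/72 = 1/72
⇒ 3j(4 1 3; 1 -1 0)² = 5/126, sgn -1
4πI² = N·(3j₀)²·(3jₘ)² = 10/21
I = -1·√(0.47619/4π) = -0.19466390

-0.194664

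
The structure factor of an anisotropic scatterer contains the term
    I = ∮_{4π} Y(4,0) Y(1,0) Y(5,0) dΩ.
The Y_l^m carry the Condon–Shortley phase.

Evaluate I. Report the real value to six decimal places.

0.245532

Checks pass: Σm=0; 10 even; l₃=5∈[3,5].
(2·4+1)(2·1+1)(2·5+1) = 297
Δ: 0! 8! 2! / 11! → 1/495
sum: t=0:+1/576 = 1/576
3j²(4 1 5; 0 0 0) = Δ·Π!·Σ² = 5/99  (sign -1)
(m-triple is (0,0,0) — same symbol as above.)
combine: 4πI² = 297·5/99·5/99 = 25/33
take √, sign +1: I = 0.24553200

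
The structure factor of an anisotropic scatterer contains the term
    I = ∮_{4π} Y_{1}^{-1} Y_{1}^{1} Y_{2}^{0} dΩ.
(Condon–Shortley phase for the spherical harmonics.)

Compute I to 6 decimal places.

m-sum 0 ✓  L=4 even ✓  0≤2≤2 ✓
Π(2lᵢ+1) = 3×3×5 = 45
triangle coeff Δ(1,1,2) = 1/30
Σ_t [0,0]: t=0:+1/1 = 1/1
(3j)²=2/15 [(1 1 2; 0 0 0)], sign=+1
Σ_t [0,0]: t=0:+1/4 = 1/4
(3j)²=1/30 [(1 1 2; -1 1 0)], sign=+1
⇒ 4πI² = 1/5
I = (+1)√(1/5/(4π)) = 0.12615663

0.126157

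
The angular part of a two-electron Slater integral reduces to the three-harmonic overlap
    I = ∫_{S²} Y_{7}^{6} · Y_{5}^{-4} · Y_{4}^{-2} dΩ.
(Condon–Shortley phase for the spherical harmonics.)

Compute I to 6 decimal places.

0.061746

Checks pass: Σm=0; 16 even; l₃=4∈[2,12].
(2·7+1)(2·5+1)(2·4+1) = 1485
Δ: 8! 6! 2! / 17! → 1/6126120
sum: t=3:−1/69120 t=4:+1/20736 t=5:−1/69120 = 1/51840
3j²(7 5 4; 0 0 0) = Δ·Π!·Σ² = 280/21879  (sign +1)
sum: t=0:+1/4838400 t=1:−1/7257600 = 1/14515200
3j²(7 5 4; 6 -4 -2) = Δ·Π!·Σ² = 3/1190  (sign +1)
combine: 4πI² = 1485·280/21879·3/1190 = 180/3757
take √, sign +1: I = 0.06174627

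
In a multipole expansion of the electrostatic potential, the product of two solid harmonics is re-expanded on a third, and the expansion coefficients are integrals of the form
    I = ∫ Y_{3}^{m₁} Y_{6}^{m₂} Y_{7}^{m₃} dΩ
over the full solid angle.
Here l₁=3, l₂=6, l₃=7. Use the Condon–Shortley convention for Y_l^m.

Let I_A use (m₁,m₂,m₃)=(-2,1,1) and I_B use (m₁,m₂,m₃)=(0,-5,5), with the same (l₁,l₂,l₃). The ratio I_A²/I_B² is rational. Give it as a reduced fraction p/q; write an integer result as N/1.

245/363

l's match ⇒ only the (l;m) 3-j factors differ between A and B.
A: triangle coeff Δ(3,6,7) = 1/2042040; Σ_t [1,2]: t=1:−1/414720 t=2:+1/172800 = 7/2073600; (3j)²=343/29172 [(3 6 7; -2 1 1)], sign=+1
B: triangle coeff Δ(3,6,7) = 1/2042040; Σ_t [0,1]: t=0:+1/4354560 t=1:−1/14515200 = 1/6220800; (3j)²=77/4420 [(3 6 7; 0 -5 5)], sign=+1
I_A²/I_B² = (343/29172)/(77/4420) = 245/363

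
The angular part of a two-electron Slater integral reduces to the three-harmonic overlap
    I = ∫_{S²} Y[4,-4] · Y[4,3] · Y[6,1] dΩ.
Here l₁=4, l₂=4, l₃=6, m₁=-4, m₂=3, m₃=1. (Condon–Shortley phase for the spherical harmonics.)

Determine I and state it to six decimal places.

0.065188

m-sum 0 ✓  L=14 even ✓  0≤6≤8 ✓
Π(2lᵢ+1) = 9×9×13 = 1053
triangle coeff Δ(4,4,6) = 1/1261260
Σ_t [0,2]: t=0:+1/4608 t=1:−1/1296 t=2:+1/4608 = -7/20736
(3j)²=20/1287 [(4 4 6; 0 0 0)], sign=-1
Σ_t [2,2]: t=2:+1/172800 = 1/172800
(3j)²=7/2145 [(4 4 6; -4 3 1)], sign=-1
⇒ 4πI² = 84/1573
I = (+1)√(84/1573/(4π)) = 0.06518840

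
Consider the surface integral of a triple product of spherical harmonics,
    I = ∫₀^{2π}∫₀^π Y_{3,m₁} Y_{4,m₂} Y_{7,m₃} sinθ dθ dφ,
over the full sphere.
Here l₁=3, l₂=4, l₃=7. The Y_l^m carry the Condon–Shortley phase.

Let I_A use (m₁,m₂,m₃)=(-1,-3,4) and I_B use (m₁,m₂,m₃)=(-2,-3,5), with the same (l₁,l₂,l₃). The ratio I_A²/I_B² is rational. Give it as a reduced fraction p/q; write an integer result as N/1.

Shared (l₁,l₂,l₃)=(3,4,7): N and (l;000)² cancel in I_A²/I_B².
A: Δ = 0!·6!·8!/15! = 1/45045; Racah Σ t=0..0: t=0:+1/241920 = 1/241920; ⇒ 3j(3 4 7; -1 -3 4)² = 2/91, sgn -1
B: Δ = 0!·6!·8!/15! = 1/45045; Racah Σ t=0..0: t=0:+1/604800 = 1/604800; ⇒ 3j(3 4 7; -2 -3 5)² = 16/455, sgn +1
I_A²/I_B² = (2/91)/(16/455) = 5/8

5/8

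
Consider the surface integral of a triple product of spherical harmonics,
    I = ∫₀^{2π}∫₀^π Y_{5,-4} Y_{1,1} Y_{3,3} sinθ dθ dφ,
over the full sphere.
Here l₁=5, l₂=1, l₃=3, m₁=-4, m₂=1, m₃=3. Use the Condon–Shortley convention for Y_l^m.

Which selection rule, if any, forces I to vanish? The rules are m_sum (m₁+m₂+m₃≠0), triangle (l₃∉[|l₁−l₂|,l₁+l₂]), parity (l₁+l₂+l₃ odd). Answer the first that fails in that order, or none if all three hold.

triangle

m₁+m₂+m₃ = -4 + 1 + 3 = 0  ✓
triangle: |5−1|=4 ≤ l₃=3 ≤ 5+1=6  ✗
parity: l₁+l₂+l₃ = 9 is odd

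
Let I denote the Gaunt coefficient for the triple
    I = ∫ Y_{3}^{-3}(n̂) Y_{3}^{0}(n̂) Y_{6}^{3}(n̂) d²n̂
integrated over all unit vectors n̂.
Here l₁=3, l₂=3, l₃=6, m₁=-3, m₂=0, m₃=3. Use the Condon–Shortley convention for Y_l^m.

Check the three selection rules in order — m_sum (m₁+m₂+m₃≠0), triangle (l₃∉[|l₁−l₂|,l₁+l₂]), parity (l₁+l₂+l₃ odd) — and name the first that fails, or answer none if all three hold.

m₁+m₂+m₃ = -3 + 0 + 3 = 0  ✓
triangle: |3−3|=0 ≤ l₃=6 ≤ 3+3=6  ✓
parity: l₁+l₂+l₃ = 12 is even  ✓

none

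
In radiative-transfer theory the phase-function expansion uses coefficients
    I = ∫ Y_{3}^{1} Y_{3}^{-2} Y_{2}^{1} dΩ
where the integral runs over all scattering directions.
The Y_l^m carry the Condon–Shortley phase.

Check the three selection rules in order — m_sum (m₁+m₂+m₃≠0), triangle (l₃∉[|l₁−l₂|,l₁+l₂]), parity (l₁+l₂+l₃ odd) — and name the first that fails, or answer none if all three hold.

none

m₁+m₂+m₃ = 1 − 2 + 1 = 0  ✓
triangle: |3−3|=0 ≤ l₃=2 ≤ 3+3=6  ✓
parity: l₁+l₂+l₃ = 8 is even  ✓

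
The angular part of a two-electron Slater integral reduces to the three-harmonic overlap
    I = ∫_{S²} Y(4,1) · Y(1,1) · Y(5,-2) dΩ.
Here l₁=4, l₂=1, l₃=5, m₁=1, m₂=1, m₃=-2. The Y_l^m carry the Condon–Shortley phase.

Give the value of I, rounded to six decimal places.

0.225034

m-sum 0 ✓  L=10 even ✓  3≤5≤5 ✓
Π(2lᵢ+1) = 9×3×11 = 297
triangle coeff Δ(4,1,5) = 1/495
Σ_t [0,0]: t=0:+1/576 = 1/576
(3j)²=5/99 [(4 1 5; 0 0 0)], sign=-1
Σ_t [0,0]: t=0:+1/1440 = 1/1440
(3j)²=7/165 [(4 1 5; 1 1 -2)], sign=-1
⇒ 4πI² = 7/11
I = (+1)√(7/11/(4π)) = 0.22503380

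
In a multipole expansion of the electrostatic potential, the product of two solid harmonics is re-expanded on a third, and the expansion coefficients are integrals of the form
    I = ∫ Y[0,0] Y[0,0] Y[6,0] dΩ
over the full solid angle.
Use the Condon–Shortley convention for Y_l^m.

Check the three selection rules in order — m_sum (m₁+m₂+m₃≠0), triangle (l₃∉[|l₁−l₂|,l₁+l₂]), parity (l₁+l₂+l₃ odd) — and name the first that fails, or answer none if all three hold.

azimuthal sum: 0 + 0 + 0 = 0  ✓
0 ≤ 6 ≤ 0 (triangle on l)  ✗
L = 0 + 0 + 6 = 6 (even)

triangle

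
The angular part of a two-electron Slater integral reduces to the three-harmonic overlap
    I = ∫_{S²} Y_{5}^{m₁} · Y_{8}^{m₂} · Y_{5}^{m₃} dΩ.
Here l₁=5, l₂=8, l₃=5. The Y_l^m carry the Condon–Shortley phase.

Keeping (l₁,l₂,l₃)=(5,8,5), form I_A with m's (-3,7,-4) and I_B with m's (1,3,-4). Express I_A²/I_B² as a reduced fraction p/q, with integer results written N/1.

l's match ⇒ only the (l;m) 3-j factors differ between A and B.
A: triangle coeff Δ(5,8,5) = 1/37413090; Σ_t [7,8]: t=7:−1/203212800 t=8:+1/406425600 = -1/406425600; (3j)²=2/323 [(5 8 5; -3 7 -4)], sign=+1
B: triangle coeff Δ(5,8,5) = 1/37413090; Σ_t [3,4]: t=3:−1/29030400 t=4:+1/5806080 = 1/7257600; (3j)²=64/4199 [(5 8 5; 1 3 -4)], sign=-1
I_A²/I_B² = (2/323)/(64/4199) = 13/32

13/32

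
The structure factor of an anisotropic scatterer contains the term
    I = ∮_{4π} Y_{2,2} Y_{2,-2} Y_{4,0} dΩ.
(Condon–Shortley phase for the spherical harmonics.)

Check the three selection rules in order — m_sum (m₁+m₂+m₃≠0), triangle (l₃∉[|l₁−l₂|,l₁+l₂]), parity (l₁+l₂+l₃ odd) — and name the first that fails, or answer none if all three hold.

none

Σmᵢ = 0  ✓
l₃∈[|l₁−l₂|,l₁+l₂]=[0,4], have l₃=4  ✓
Σlᵢ = 8 ⇒ even  ✓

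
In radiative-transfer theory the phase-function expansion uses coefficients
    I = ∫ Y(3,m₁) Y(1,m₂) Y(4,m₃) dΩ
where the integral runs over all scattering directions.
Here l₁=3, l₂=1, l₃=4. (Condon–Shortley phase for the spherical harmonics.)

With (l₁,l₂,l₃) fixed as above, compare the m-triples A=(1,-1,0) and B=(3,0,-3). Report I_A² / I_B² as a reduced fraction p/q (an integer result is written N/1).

6/7

Shared (l₁,l₂,l₃)=(3,1,4): N and (l;000)² cancel in I_A²/I_B².
A: Δ = 0!·6!·2!/9! = 1/252; Racah Σ t=0..0: t=0:+1/96 = 1/96; ⇒ 3j(3 1 4; 1 -1 0)² = 1/42, sgn +1
B: Δ = 0!·6!·2!/9! = 1/252; Racah Σ t=0..0: t=0:+1/720 = 1/720; ⇒ 3j(3 1 4; 3 0 -3)² = 1/36, sgn -1
I_A²/I_B² = (1/42)/(1/36) = 6/7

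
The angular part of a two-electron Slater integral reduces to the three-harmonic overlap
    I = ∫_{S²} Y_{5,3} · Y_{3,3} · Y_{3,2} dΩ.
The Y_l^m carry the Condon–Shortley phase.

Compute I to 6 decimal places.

0.000000

3 + 3 + 2 = 8 ≠ 0: azimuthal integral kills it; I = 0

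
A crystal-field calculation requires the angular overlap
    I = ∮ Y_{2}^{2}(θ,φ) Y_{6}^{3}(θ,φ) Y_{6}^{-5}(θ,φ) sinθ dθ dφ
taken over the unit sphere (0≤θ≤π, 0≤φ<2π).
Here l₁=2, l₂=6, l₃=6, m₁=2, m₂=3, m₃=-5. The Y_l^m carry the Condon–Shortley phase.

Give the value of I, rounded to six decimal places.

0.120286

Rules hold: Σm=0, L=14 even, 4≤6≤8.
N = 5·13·13 = 845
Δ = 2!·2!·10!/15! = 1/90090
Racah Σ t=0..2: t=0:+1/69120 t=1:−1/14400 t=2:+1/69120 = -7/172800
⇒ 3j(2 6 6; 0 0 0)² = 14/715, sgn -1
Racah Σ t=0..0: t=0:+1/1451520 = 1/1451520
⇒ 3j(2 6 6; 2 3 -5)² = 1/91, sgn -1
4πI² = N·(3j₀)²·(3jₘ)² = 2/11
I = +1·√(0.181818/4π) = 0.12028562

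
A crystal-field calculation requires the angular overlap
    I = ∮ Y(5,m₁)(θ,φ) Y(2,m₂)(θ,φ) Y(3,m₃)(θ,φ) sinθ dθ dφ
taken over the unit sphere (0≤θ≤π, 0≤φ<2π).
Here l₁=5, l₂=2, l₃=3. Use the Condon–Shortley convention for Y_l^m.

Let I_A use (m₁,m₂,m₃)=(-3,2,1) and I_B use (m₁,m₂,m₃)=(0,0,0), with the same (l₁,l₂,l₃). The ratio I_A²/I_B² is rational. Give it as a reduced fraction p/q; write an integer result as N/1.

7/10

Shared (l₁,l₂,l₃)=(5,2,3): N and (l;000)² cancel in I_A²/I_B².
A: Δ = 4!·6!·0!/11! = 1/2310; Racah Σ t=4..4: t=4:+1/1152 = 1/1152; ⇒ 3j(5 2 3; -3 2 1)² = 1/33, sgn +1
B: Δ = 4!·6!·0!/11! = 1/2310; Racah Σ t=2..2: t=2:+1/144 = 1/144; ⇒ 3j(5 2 3; 0 0 0)² = 10/231, sgn -1
I_A²/I_B² = (1/33)/(10/231) = 7/10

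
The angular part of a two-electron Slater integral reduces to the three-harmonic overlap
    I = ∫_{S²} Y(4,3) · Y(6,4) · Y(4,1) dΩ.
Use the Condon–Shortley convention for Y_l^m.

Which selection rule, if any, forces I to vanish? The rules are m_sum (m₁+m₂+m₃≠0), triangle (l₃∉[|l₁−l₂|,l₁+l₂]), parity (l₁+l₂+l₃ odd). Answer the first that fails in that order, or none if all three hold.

m_sum

azimuthal sum: 3 + 4 + 1 = 8  ✗
2 ≤ 4 ≤ 10 (triangle on l)
L = 4 + 6 + 4 = 14 (even)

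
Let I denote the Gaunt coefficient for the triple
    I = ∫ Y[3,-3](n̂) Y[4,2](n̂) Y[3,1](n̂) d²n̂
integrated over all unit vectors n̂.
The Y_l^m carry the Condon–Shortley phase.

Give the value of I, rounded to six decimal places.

-0.188451

Checks pass: Σm=0; 10 even; l₃=3∈[1,7].
(2·3+1)(2·4+1)(2·3+1) = 441
Δ: 4! 2! 4! / 11! → 1/34650
sum: t=1:−1/72 t=2:+1/16 t=3:−1/72 = 5/144
3j²(3 4 3; 0 0 0) = Δ·Π!·Σ² = 2/77  (sign -1)
sum: t=4:+1/192 = 1/192
3j²(3 4 3; -3 2 1) = Δ·Π!·Σ² = 3/77  (sign +1)
combine: 4πI² = 441·2/77·3/77 = 54/121
take √, sign -1: I = -0.18845135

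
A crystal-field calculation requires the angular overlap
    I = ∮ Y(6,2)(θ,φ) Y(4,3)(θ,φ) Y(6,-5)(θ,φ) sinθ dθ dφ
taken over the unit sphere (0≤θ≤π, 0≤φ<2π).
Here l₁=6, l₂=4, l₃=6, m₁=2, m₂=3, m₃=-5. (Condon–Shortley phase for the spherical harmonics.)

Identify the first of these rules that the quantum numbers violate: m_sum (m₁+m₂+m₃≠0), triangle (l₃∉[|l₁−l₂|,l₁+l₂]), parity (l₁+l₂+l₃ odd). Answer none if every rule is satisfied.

m₁+m₂+m₃ = 2 + 3 − 5 = 0  ✓
triangle: |6−4|=2 ≤ l₃=6 ≤ 6+4=10  ✓
parity: l₁+l₂+l₃ = 16 is even  ✓

none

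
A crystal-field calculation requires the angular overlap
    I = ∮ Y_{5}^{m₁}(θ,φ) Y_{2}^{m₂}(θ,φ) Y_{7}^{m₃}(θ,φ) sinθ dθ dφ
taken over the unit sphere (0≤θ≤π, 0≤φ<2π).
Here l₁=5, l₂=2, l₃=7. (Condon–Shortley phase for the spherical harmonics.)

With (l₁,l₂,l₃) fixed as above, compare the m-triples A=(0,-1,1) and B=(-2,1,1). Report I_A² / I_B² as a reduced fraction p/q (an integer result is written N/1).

21/10

Same 5,2,7: normalisation and zero-m 3j drop out of the ratio.
A: Δ: 0! 10! 4! / 15! → 1/15015; sum: t=0:+1/86400 = 1/86400; 3j²(5 2 7; 0 -1 1) = Δ·Π!·Σ² = 16/715  (sign +1)
B: Δ: 0! 10! 4! / 15! → 1/15015; sum: t=0:+1/181440 = 1/181440; 3j²(5 2 7; -2 1 1) = Δ·Π!·Σ² = 32/3003  (sign +1)
I_A²/I_B² = (16/715)/(32/3003) = 21/10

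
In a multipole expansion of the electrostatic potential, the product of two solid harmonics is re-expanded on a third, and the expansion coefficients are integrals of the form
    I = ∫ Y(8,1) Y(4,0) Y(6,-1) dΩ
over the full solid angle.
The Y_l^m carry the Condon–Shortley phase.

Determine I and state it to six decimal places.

Rules hold: Σm=0, L=18 even, 4≤6≤12.
N = 17·9·13 = 1989
Δ = 6!·10!·2!/19! = 1/23279256
Racah Σ t=2..4: t=2:+1/1658880 t=3:−1/518400 t=4:+1/1658880 = -1/1382400
⇒ 3j(8 4 6; 0 0 0)² = 504/46189, sgn -1
Racah Σ t=2..4: t=2:+1/1382400 t=3:−1/622080 t=4:+1/2903040 = -47/87091200
⇒ 3j(8 4 6; 1 0 -1)² = 2209/277134, sgn +1
4πI² = N·(3j₀)²·(3jₘ)² = 1670004/9653501
I = -1·√(0.172995/4π) = -0.11733063

-0.117331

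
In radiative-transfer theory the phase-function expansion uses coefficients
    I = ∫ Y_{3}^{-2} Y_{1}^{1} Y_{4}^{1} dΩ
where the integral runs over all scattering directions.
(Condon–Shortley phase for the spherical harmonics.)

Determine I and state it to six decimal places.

-0.106622

m-sum 0 ✓  L=8 even ✓  2≤4≤4 ✓
Π(2lᵢ+1) = 7×3×9 = 189
triangle coeff Δ(3,1,4) = 1/252
Σ_t [0,0]: t=0:+1/36 = 1/36
(3j)²=4/63 [(3 1 4; 0 0 0)], sign=+1
Σ_t [0,0]: t=0:+1/240 = 1/240
(3j)²=1/84 [(3 1 4; -2 1 1)], sign=-1
⇒ 4πI² = 1/7
I = (-1)√(1/7/(4π)) = -0.10662181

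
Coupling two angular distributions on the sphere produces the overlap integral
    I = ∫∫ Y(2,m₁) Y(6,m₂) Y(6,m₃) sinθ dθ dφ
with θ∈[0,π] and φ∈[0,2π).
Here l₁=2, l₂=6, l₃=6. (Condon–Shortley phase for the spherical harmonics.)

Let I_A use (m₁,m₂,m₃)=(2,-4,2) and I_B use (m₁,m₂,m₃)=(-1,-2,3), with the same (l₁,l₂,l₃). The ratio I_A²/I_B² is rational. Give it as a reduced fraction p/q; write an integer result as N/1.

6/5

Same 2,6,6: normalisation and zero-m 3j drop out of the ratio.
A: Δ: 2! 2! 10! / 15! → 1/90090; sum: t=0:+1/322560 = 1/322560; 3j²(2 6 6; 2 -4 2) = Δ·Π!·Σ² = 18/1001  (sign +1)
B: Δ: 2! 2! 10! / 15! → 1/90090; sum: t=1:−1/60480 t=2:+1/161280 = -1/96768; 3j²(2 6 6; -1 -2 3) = Δ·Π!·Σ² = 15/1001  (sign +1)
I_A²/I_B² = (18/1001)/(15/1001) = 6/5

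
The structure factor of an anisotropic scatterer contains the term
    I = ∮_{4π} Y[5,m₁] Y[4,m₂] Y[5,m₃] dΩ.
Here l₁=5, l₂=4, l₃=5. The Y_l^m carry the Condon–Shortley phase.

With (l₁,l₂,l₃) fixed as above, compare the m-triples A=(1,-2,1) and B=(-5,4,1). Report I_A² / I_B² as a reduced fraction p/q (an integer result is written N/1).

10/3

Shared (l₁,l₂,l₃)=(5,4,5): N and (l;000)² cancel in I_A²/I_B².
A: Δ = 4!·6!·4!/15! = 1/3153150; Racah Σ t=0..2: t=0:+1/4608 t=1:−1/1296 t=2:+1/4608 = -7/20736; ⇒ 3j(5 4 5; 1 -2 1)² = 20/1287, sgn -1
B: Δ = 4!·6!·4!/15! = 1/3153150; Racah Σ t=4..4: t=4:+1/414720 = 1/414720; ⇒ 3j(5 4 5; -5 4 1)² = 2/429, sgn +1
I_A²/I_B² = (20/1287)/(2/429) = 10/3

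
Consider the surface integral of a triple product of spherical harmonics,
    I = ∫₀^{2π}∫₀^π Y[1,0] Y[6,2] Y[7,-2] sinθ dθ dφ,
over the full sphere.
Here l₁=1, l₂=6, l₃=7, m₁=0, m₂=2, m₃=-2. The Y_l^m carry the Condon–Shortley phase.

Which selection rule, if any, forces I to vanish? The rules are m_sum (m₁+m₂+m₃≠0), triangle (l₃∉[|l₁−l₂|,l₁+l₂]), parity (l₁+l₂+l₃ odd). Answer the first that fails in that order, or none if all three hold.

none

azimuthal sum: 0 + 2 − 2 = 0  ✓
5 ≤ 7 ≤ 7 (triangle on l)  ✓
L = 1 + 6 + 7 = 14 (even)  ✓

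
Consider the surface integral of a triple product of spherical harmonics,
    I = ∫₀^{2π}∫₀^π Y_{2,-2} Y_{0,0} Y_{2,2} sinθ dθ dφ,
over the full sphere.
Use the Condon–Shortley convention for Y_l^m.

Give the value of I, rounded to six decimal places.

Rules hold: Σm=0, L=4 even, 2≤2≤2.
N = 5·1·5 = 25
Δ = 0!·4!·0!/5! = 1/5
Racah Σ t=0..0: t=0:+1/4 = 1/4
⇒ 3j(2 0 2; 0 0 0)² = 1/5, sgn +1
Racah Σ t=0..0: t=0:+1/24 = 1/24
⇒ 3j(2 0 2; -2 0 2)² = 1/5, sgn +1
4πI² = N·(3j₀)²·(3jₘ)² = 1/1
I = +1·√(1/4π) = 0.28209479

0.282095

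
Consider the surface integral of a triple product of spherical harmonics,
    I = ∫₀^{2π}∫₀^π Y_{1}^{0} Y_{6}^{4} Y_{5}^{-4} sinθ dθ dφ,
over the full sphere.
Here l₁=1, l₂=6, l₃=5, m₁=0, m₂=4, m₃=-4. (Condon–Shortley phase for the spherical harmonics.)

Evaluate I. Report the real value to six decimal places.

0.182727

m-sum 0 ✓  L=12 even ✓  5≤5≤7 ✓
Π(2lᵢ+1) = 3×13×11 = 429
triangle coeff Δ(1,6,5) = 1/858
Σ_t [1,1]: t=1:−1/14400 = -1/14400
(3j)²=6/143 [(1 6 5; 0 0 0)], sign=+1
Σ_t [1,1]: t=1:−1/362880 = -1/362880
(3j)²=10/429 [(1 6 5; 0 4 -4)], sign=+1
⇒ 4πI² = 60/143
I = (+1)√(60/143/(4π)) = 0.18272698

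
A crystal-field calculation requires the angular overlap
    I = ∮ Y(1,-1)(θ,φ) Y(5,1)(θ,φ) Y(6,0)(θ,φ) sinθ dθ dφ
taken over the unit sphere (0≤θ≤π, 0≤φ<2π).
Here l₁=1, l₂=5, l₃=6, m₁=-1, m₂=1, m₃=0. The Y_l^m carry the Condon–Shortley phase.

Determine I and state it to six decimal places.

Checks pass: Σm=0; 12 even; l₃=6∈[4,6].
(2·1+1)(2·5+1)(2·6+1) = 429
Δ: 0! 2! 10! / 13! → 1/858
sum: t=0:+1/14400 = 1/14400
3j²(1 5 6; 0 0 0) = Δ·Π!·Σ² = 6/143  (sign +1)
sum: t=0:+1/34560 = 1/34560
3j²(1 5 6; -1 1 0) = Δ·Π!·Σ² = 5/286  (sign +1)
combine: 4πI² = 429·6/143·5/286 = 45/143
take √, sign +1: I = 0.15824621

0.158246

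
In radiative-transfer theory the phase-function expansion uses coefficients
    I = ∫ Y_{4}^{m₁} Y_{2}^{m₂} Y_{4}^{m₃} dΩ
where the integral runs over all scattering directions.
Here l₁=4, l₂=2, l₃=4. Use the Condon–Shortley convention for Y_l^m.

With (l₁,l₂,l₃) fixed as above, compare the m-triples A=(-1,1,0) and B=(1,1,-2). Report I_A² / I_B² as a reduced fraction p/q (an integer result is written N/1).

Same 4,2,4: normalisation and zero-m 3j drop out of the ratio.
A: Δ: 2! 6! 2! / 11! → 1/13860; sum: t=1:−1/96 t=2:+1/72 = 1/288; 3j²(4 2 4; -1 1 0) = Δ·Π!·Σ² = 1/462  (sign +1)
B: Δ: 2! 6! 2! / 11! → 1/13860; sum: t=1:−1/96 t=2:+1/240 = -1/160; 3j²(4 2 4; 1 1 -2) = Δ·Π!·Σ² = 27/1540  (sign -1)
I_A²/I_B² = (1/462)/(27/1540) = 10/81

10/81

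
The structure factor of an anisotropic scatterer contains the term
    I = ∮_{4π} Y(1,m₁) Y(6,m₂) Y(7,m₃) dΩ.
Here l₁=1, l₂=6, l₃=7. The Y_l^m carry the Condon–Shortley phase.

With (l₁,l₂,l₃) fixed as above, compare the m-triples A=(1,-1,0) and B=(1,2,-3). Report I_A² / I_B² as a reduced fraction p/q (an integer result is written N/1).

Shared (l₁,l₂,l₃)=(1,6,7): N and (l;000)² cancel in I_A²/I_B².
A: Δ = 0!·2!·12!/15! = 1/1365; Racah Σ t=0..0: t=0:+1/1209600 = 1/1209600; ⇒ 3j(1 6 7; 1 -1 0)² = 1/65, sgn -1
B: Δ = 0!·2!·12!/15! = 1/1365; Racah Σ t=0..0: t=0:+1/1935360 = 1/1935360; ⇒ 3j(1 6 7; 1 2 -3)² = 3/91, sgn +1
I_A²/I_B² = (1/65)/(3/91) = 7/15

7/15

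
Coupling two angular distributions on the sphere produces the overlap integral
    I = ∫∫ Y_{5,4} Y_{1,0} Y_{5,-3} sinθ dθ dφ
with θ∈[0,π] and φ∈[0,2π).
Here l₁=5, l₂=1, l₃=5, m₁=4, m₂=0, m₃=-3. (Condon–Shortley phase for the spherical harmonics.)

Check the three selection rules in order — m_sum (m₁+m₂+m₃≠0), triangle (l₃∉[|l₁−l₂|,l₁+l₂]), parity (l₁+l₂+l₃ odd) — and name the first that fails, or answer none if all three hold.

azimuthal sum: 4 + 0 − 3 = 1  ✗
4 ≤ 5 ≤ 6 (triangle on l)
L = 5 + 1 + 5 = 11 (odd)

m_sum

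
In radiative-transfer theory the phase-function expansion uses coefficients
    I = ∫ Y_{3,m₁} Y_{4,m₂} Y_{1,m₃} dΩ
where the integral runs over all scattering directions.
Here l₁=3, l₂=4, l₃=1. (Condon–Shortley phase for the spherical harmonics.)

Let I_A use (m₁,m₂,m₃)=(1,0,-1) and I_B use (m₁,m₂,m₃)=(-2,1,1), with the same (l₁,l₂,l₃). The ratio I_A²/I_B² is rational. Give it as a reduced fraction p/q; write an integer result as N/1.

Shared (l₁,l₂,l₃)=(3,4,1): N and (l;000)² cancel in I_A²/I_B².
A: Δ = 6!·0!·2!/9! = 1/252; Racah Σ t=2..2: t=2:+1/96 = 1/96; ⇒ 3j(3 4 1; 1 0 -1)² = 1/42, sgn +1
B: Δ = 6!·0!·2!/9! = 1/252; Racah Σ t=5..5: t=5:−1/240 = -1/240; ⇒ 3j(3 4 1; -2 1 1)² = 1/84, sgn -1
I_A²/I_B² = (1/42)/(1/84) = 2/1

2/1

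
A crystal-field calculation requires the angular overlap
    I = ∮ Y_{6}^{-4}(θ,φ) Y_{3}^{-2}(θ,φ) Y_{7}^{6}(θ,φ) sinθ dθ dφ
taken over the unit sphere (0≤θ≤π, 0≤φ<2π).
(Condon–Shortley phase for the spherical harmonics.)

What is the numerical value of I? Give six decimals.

0.183421

m-sum 0 ✓  L=16 even ✓  3≤7≤9 ✓
Π(2lᵢ+1) = 13×7×15 = 1365
triangle coeff Δ(6,3,7) = 1/2042040
Σ_t [0,2]: t=0:+1/207360 t=1:−1/57600 t=2:+1/207360 = -1/129600
(3j)²=168/12155 [(6 3 7; 0 0 0)], sign=+1
Σ_t [0,1]: t=0:+1/43545600 t=1:−1/8709120 = -1/10886400
(3j)²=8/357 [(6 3 7; -4 -2 6)], sign=+1
⇒ 4πI² = 1344/3179
I = (+1)√(1344/3179/(4π)) = 0.18342116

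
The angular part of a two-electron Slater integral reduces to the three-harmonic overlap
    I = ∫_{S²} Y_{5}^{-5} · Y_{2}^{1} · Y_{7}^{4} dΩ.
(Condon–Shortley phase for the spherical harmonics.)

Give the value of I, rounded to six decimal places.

Checks pass: Σm=0; 14 even; l₃=7∈[3,7].
(2·5+1)(2·2+1)(2·7+1) = 825
Δ: 0! 10! 4! / 15! → 1/15015
sum: t=0:+1/57600 = 1/57600
3j²(5 2 7; 0 0 0) = Δ·Π!·Σ² = 21/715  (sign -1)
sum: t=0:+1/21772800 = 1/21772800
3j²(5 2 7; -5 1 4) = Δ·Π!·Σ² = 1/1365  (sign -1)
combine: 4πI² = 825·21/715·1/1365 = 3/169
take √, sign +1: I = 0.03758481

0.037585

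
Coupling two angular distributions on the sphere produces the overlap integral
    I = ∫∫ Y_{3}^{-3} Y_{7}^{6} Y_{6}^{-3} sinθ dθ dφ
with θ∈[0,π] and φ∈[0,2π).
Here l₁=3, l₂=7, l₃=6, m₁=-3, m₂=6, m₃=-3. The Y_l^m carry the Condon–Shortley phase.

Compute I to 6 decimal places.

-0.153803

m-sum 0 ✓  L=16 even ✓  4≤6≤10 ✓
Π(2lᵢ+1) = 7×15×13 = 1365
triangle coeff Δ(3,7,6) = 1/2042040
Σ_t [1,3]: t=1:−1/207360 t=2:+1/57600 t=3:−1/207360 = 1/129600
(3j)²=168/12155 [(3 7 6; 0 0 0)], sign=+1
Σ_t [4,4]: t=4:+1/17418240 = 1/17418240
(3j)²=15/952 [(3 7 6; -3 6 -3)], sign=-1
⇒ 4πI² = 945/3179
I = (-1)√(945/3179/(4π)) = -0.15380332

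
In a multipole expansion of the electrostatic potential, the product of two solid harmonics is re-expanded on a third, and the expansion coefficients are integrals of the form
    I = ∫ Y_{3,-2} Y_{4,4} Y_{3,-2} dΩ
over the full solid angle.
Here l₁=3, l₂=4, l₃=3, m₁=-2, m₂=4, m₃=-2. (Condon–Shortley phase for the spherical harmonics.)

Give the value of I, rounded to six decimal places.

0.214561

m-sum 0 ✓  L=10 even ✓  1≤3≤7 ✓
Π(2lᵢ+1) = 7×9×7 = 441
triangle coeff Δ(3,4,3) = 1/34650
Σ_t [1,3]: t=1:−1/72 t=2:+1/16 t=3:−1/72 = 5/144
(3j)²=2/77 [(3 4 3; 0 0 0)], sign=-1
Σ_t [4,4]: t=4:+1/576 = 1/576
(3j)²=5/99 [(3 4 3; -2 4 -2)], sign=-1
⇒ 4πI² = 70/121
I = (+1)√(70/121/(4π)) = 0.21456131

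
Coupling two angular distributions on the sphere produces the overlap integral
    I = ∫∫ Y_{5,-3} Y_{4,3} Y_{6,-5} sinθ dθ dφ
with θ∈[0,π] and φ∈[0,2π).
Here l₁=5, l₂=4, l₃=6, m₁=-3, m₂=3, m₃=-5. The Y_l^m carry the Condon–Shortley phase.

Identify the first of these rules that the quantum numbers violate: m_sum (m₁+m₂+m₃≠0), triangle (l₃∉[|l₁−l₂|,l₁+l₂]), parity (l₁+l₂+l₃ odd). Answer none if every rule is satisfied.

azimuthal sum: -3 + 3 − 5 = -5  ✗
1 ≤ 6 ≤ 9 (triangle on l)
L = 5 + 4 + 6 = 15 (odd)

m_sum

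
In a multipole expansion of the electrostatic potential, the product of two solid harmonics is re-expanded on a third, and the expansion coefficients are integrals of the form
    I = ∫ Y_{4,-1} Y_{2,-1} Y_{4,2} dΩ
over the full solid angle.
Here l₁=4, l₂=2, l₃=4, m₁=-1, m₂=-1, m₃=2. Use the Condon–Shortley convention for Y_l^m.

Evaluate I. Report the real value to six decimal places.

m-sum 0 ✓  L=10 even ✓  2≤4≤6 ✓
Π(2lᵢ+1) = 9×5×9 = 405
triangle coeff Δ(4,2,4) = 1/13860
Σ_t [0,2]: t=0:+1/192 t=1:−1/36 t=2:+1/192 = -5/288
(3j)²=20/693 [(4 2 4; 0 0 0)], sign=-1
Σ_t [0,1]: t=0:+1/240 t=1:−1/96 = -1/160
(3j)²=27/1540 [(4 2 4; -1 -1 2)], sign=-1
⇒ 4πI² = 1215/5929
I = (+1)√(1215/5929/(4π)) = 0.12770047

0.127700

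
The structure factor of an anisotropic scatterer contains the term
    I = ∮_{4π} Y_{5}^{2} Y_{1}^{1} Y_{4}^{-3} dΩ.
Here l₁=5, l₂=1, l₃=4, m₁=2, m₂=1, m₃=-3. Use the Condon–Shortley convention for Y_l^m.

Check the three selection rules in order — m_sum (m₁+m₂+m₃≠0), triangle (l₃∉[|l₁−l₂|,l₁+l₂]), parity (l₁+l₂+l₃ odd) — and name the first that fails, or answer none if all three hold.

Σmᵢ = 0  ✓
l₃∈[|l₁−l₂|,l₁+l₂]=[4,6], have l₃=4  ✓
Σlᵢ = 10 ⇒ even  ✓

none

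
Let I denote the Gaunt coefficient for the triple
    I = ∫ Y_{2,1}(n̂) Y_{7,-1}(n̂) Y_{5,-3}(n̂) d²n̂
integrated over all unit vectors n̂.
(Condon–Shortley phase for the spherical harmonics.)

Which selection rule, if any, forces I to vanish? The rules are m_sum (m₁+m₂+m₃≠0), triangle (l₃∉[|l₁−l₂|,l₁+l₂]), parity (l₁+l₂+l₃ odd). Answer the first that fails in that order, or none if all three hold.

m_sum

Σmᵢ = -3  ✗
l₃∈[|l₁−l₂|,l₁+l₂]=[5,9], have l₃=5
Σlᵢ = 14 ⇒ even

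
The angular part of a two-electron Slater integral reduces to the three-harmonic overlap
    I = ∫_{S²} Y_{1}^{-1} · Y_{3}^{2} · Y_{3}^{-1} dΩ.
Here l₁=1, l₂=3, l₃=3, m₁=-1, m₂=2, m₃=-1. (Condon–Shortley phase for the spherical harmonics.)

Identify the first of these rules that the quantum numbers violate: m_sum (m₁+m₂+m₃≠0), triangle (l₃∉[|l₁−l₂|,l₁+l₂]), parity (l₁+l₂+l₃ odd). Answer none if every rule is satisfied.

parity

m₁+m₂+m₃ = -1 + 2 − 1 = 0  ✓
triangle: |1−3|=2 ≤ l₃=3 ≤ 1+3=4  ✓
parity: l₁+l₂+l₃ = 7 is odd  ✗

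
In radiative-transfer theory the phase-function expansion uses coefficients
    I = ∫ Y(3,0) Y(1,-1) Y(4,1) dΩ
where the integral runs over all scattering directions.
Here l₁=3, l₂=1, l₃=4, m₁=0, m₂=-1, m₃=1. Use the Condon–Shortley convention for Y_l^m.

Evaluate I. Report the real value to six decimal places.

m-sum 0 ✓  L=8 even ✓  2≤4≤4 ✓
Π(2lᵢ+1) = 7×3×9 = 189
triangle coeff Δ(3,1,4) = 1/252
Σ_t [0,0]: t=0:+1/36 = 1/36
(3j)²=4/63 [(3 1 4; 0 0 0)], sign=+1
Σ_t [0,0]: t=0:+1/72 = 1/72
(3j)²=5/126 [(3 1 4; 0 -1 1)], sign=-1
⇒ 4πI² = 10/21
I = (-1)√(10/21/(4π)) = -0.19466390

-0.194664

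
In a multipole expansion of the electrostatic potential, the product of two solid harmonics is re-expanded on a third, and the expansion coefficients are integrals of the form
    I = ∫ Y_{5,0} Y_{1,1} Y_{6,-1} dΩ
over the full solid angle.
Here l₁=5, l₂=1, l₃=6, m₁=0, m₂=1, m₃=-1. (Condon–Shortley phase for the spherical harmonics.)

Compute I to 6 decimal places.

Checks pass: Σm=0; 12 even; l₃=6∈[4,6].
(2·5+1)(2·1+1)(2·6+1) = 429
Δ: 0! 10! 2! / 13! → 1/858
sum: t=0:+1/14400 = 1/14400
3j²(5 1 6; 0 0 0) = Δ·Π!·Σ² = 6/143  (sign +1)
sum: t=0:+1/28800 = 1/28800
3j²(5 1 6; 0 1 -1) = Δ·Π!·Σ² = 7/286  (sign -1)
combine: 4πI² = 429·6/143·7/286 = 63/143
take √, sign -1: I = -0.18723944

-0.187239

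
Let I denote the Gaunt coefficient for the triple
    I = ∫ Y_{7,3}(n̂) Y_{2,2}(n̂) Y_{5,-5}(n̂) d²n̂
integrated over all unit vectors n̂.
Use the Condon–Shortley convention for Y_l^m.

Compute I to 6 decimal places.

-0.011332

m-sum 0 ✓  L=14 even ✓  5≤5≤9 ✓
Π(2lᵢ+1) = 15×5×11 = 825
triangle coeff Δ(7,2,5) = 1/15015
Σ_t [2,2]: t=2:+1/57600 = 1/57600
(3j)²=21/715 [(7 2 5; 0 0 0)], sign=-1
Σ_t [4,4]: t=4:+1/87091200 = 1/87091200
(3j)²=1/15015 [(7 2 5; 3 2 -5)], sign=+1
⇒ 4πI² = 3/1859
I = (-1)√(3/1859/(4π)) = -0.01133225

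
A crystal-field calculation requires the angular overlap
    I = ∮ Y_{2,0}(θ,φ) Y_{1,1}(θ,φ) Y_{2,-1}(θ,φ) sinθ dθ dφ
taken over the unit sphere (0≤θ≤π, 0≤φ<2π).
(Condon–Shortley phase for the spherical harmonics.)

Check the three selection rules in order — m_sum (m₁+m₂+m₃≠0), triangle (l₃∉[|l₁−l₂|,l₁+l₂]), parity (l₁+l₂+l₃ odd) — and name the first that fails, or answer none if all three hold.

azimuthal sum: 0 + 1 − 1 = 0  ✓
1 ≤ 2 ≤ 3 (triangle on l)  ✓
L = 2 + 1 + 2 = 5 (odd)  ✗

parity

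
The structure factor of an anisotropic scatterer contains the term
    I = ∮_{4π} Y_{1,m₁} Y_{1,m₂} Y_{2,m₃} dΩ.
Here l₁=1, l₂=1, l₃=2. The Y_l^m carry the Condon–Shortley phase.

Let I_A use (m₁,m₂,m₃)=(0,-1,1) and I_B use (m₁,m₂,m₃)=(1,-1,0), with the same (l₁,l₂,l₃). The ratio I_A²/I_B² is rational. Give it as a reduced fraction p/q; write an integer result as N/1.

Shared (l₁,l₂,l₃)=(1,1,2): N and (l;000)² cancel in I_A²/I_B².
A: Δ = 0!·2!·2!/5! = 1/30; Racah Σ t=0..0: t=0:+1/2 = 1/2; ⇒ 3j(1 1 2; 0 -1 1)² = 1/10, sgn -1
B: Δ = 0!·2!·2!/5! = 1/30; Racah Σ t=0..0: t=0:+1/4 = 1/4; ⇒ 3j(1 1 2; 1 -1 0)² = 1/30, sgn +1
I_A²/I_B² = (1/10)/(1/30) = 3/1

3/1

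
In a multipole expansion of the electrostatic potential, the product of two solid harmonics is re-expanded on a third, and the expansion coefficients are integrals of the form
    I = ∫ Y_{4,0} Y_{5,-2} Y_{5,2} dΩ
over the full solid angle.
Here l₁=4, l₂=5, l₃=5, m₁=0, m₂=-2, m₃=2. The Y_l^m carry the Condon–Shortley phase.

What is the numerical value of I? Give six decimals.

m-sum 0 ✓  L=14 even ✓  1≤5≤9 ✓
Π(2lᵢ+1) = 9×11×11 = 1089
triangle coeff Δ(4,5,5) = 1/3153150
Σ_t [0,4]: t=0:+1/69120 t=1:−1/1728 t=2:+1/576 t=3:−1/1728 t=4:+1/69120 = 7/11520
(3j)²=2/143 [(4 5 5; 0 0 0)], sign=-1
Σ_t [0,3]: t=0:+1/20736 t=1:−1/1728 t=2:+1/1920 t=3:−1/25920 = -1/20736
(3j)²=1/2574 [(4 5 5; 0 -2 2)], sign=+1
⇒ 4πI² = 1/169
I = (-1)√(1/169/(4π)) = -0.02169960

-0.021700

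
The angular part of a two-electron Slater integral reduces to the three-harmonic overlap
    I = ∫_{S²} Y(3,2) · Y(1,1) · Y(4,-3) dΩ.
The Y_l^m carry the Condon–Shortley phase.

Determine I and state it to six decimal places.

Rules hold: Σm=0, L=8 even, 2≤4≤4.
N = 7·3·9 = 189
Δ = 0!·6!·2!/9! = 1/252
Racah Σ t=0..0: t=0:+1/36 = 1/36
⇒ 3j(3 1 4; 0 0 0)² = 4/63, sgn +1
Racah Σ t=0..0: t=0:+1/240 = 1/240
⇒ 3j(3 1 4; 2 1 -3)² = 1/12, sgn -1
4πI² = N·(3j₀)²·(3jₘ)² = 1/1
I = -1·√(1/4π) = -0.28209479

-0.282095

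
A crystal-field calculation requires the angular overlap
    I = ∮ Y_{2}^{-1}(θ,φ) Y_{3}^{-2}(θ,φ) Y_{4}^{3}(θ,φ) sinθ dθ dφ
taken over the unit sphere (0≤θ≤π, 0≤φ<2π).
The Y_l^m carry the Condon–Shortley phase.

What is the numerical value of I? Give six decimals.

0.000000

L=9 odd ⇒ parity kills the (l;000) factor ⇒ I = 0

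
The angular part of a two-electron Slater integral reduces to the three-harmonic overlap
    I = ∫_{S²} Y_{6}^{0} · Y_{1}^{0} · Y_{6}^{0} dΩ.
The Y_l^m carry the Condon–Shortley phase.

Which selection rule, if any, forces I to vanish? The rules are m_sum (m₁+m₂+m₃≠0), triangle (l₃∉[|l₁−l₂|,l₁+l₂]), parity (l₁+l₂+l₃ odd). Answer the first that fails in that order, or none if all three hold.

azimuthal sum: 0 + 0 + 0 = 0  ✓
5 ≤ 6 ≤ 7 (triangle on l)  ✓
L = 6 + 1 + 6 = 13 (odd)  ✗

parity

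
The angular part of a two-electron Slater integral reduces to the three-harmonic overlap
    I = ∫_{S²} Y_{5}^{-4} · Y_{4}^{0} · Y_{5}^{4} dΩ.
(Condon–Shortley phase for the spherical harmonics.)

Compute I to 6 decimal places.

m-sum 0 ✓  L=14 even ✓  1≤5≤9 ✓
Π(2lᵢ+1) = 11×9×11 = 1089
triangle coeff Δ(5,4,5) = 1/3153150
Σ_t [0,4]: t=0:+1/69120 t=1:−1/1728 t=2:+1/576 t=3:−1/1728 t=4:+1/69120 = 7/11520
(3j)²=2/143 [(5 4 5; 0 0 0)], sign=-1
Σ_t [3,4]: t=3:−1/25920 t=4:+1/69120 = -1/41472
(3j)²=2/143 [(5 4 5; -4 0 4)], sign=+1
⇒ 4πI² = 36/169
I = (-1)√(36/169/(4π)) = -0.13019760

-0.130198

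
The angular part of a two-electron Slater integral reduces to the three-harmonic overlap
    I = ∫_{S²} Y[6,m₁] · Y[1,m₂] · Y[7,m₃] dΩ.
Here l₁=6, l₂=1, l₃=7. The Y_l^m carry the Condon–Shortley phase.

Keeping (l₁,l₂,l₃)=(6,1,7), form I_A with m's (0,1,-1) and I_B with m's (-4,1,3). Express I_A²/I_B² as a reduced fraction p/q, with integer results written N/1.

Shared (l₁,l₂,l₃)=(6,1,7): N and (l;000)² cancel in I_A²/I_B².
A: Δ = 0!·12!·2!/15! = 1/1365; Racah Σ t=0..0: t=0:+1/1036800 = 1/1036800; ⇒ 3j(6 1 7; 0 1 -1)² = 4/195, sgn +1
B: Δ = 0!·12!·2!/15! = 1/1365; Racah Σ t=0..0: t=0:+1/14515200 = 1/14515200; ⇒ 3j(6 1 7; -4 1 3)² = 2/455, sgn +1
I_A²/I_B² = (4/195)/(2/455) = 14/3

14/3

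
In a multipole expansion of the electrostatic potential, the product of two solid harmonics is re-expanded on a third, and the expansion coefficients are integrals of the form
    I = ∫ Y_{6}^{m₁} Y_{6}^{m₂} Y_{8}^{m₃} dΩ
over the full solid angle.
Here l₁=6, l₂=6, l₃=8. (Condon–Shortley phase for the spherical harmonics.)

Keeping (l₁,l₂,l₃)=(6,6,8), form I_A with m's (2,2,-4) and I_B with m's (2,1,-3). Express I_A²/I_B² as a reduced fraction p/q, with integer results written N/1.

Shared (l₁,l₂,l₃)=(6,6,8): N and (l;000)² cancel in I_A²/I_B².
A: Δ = 4!·8!·8!/21! = 1/1309458150; Racah Σ t=0..4: t=0:+1/557383680 t=1:−1/21772800 t=2:+1/8294400 t=3:−1/21772800 t=4:+1/557383680 = 1/30965760; ⇒ 3j(6 6 8; 2 2 -4)² = 36/4199, sgn +1
B: Δ = 4!·8!·8!/21! = 1/1309458150; Racah Σ t=0..4: t=0:+1/69672960 t=1:−1/6220800 t=2:+1/4147200 t=3:−1/17418240 t=4:+1/696729600 = 1/25804800; ⇒ 3j(6 6 8; 2 1 -3)² = 27/8398, sgn -1
I_A²/I_B² = (36/4199)/(27/8398) = 8/3

8/3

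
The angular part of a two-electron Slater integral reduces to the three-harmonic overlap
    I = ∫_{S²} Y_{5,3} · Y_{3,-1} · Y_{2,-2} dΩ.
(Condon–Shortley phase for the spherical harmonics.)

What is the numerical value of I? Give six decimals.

-0.200476

Rules hold: Σm=0, L=10 even, 2≤2≤8.
N = 11·7·5 = 385
Δ = 6!·4!·0!/11! = 1/2310
Racah Σ t=3..3: t=3:−1/144 = -1/144
⇒ 3j(5 3 2; 0 0 0)² = 10/231, sgn -1
Racah Σ t=2..2: t=2:+1/1152 = 1/1152
⇒ 3j(5 3 2; 3 -1 -2)² = 1/33, sgn +1
4πI² = N·(3j₀)²·(3jₘ)² = 50/99
I = -1·√(0.505051/4π) = -0.20047604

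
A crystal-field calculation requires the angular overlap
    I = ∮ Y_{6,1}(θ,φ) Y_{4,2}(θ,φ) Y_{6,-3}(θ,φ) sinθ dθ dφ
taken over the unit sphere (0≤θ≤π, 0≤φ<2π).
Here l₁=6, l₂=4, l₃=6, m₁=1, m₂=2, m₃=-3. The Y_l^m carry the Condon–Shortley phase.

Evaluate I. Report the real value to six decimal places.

Rules hold: Σm=0, L=16 even, 2≤6≤10.
N = 13·9·13 = 1521
Δ = 4!·8!·4!/17! = 1/15315300
Racah Σ t=0..4: t=0:+1/829440 t=1:−1/25920 t=2:+1/9216 t=3:−1/25920 t=4:+1/829440 = 7/207360
⇒ 3j(6 4 6; 0 0 0)² = 28/2431, sgn +1
Racah Σ t=2..4: t=2:+1/69120 t=3:−1/51840 t=4:+1/483840 = -1/362880
⇒ 3j(6 4 6; 1 2 -3)² = 16/17017, sgn +1
4πI² = N·(3j₀)²·(3jₘ)² = 576/34969
I = +1·√(0.0164717/4π) = 0.03620468

0.036205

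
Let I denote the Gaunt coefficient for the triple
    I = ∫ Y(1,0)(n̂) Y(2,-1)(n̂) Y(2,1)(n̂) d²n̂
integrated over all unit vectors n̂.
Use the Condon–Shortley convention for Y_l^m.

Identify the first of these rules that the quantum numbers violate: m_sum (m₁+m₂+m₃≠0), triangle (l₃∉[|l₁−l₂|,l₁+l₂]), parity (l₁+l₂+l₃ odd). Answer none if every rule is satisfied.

Σmᵢ = 0  ✓
l₃∈[|l₁−l₂|,l₁+l₂]=[1,3], have l₃=2  ✓
Σlᵢ = 5 ⇒ odd  ✗

parity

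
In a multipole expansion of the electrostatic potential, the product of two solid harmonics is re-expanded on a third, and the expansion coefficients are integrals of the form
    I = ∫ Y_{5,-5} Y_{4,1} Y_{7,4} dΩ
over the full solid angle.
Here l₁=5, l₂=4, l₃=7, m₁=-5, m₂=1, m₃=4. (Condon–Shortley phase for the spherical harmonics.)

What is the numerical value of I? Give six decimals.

Rules hold: Σm=0, L=16 even, 1≤7≤9.
N = 11·9·15 = 1485
Δ = 2!·8!·6!/17! = 1/6126120
Racah Σ t=0..2: t=0:+1/69120 t=1:−1/20736 t=2:+1/69120 = -1/51840
⇒ 3j(5 4 7; 0 0 0)² = 280/21879, sgn +1
Racah Σ t=2..2: t=2:+1/2903040 = 1/2903040
⇒ 3j(5 4 7; -5 1 4)² = 75/6188, sgn -1
4πI² = N·(3j₀)²·(3jₘ)² = 11250/48841
I = -1·√(0.230339/4π) = -0.13538765

-0.135388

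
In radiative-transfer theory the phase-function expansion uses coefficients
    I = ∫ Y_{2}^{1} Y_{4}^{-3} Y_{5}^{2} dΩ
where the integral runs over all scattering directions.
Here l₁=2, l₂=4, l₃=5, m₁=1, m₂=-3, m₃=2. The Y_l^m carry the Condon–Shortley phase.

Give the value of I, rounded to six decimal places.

0.000000

L=11 odd ⇒ parity kills the (l;000) factor ⇒ I = 0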